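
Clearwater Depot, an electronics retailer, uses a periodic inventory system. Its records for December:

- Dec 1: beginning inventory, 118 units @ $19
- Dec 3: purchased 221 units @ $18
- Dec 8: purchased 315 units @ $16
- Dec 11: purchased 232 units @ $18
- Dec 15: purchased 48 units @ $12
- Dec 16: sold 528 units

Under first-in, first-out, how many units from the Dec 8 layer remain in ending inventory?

126

Dec 16, 528 sold [FIFO — oldest first]: 118 @ $19 + 221 @ $18 + 189 @ $16 = $9,244
Ending inventory: 126 @ $16 + 232 @ $18 + 48 @ $12 = $6,768
Check: goods available $16,012 = COGS $9,244 + ending $6,768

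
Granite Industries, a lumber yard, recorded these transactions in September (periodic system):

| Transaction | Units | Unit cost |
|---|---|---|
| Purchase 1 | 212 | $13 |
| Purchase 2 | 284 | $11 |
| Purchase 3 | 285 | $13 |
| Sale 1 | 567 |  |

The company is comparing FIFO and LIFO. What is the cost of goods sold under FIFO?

COGS = $6,803

FIFO COGS: 212 @ $13 + 284 @ $11 + 71 @ $13 = $6,803
LIFO COGS: 285 @ $13 + 282 @ $11 = $6,807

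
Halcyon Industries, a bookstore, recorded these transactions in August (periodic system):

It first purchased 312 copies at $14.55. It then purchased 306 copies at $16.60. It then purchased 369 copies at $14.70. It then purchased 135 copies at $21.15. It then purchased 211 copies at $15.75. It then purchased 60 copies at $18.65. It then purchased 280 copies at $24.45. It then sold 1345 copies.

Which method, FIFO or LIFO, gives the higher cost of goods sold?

FIFO COGS: 312 @ $14.55 + 306 @ $16.60 + 369 @ $14.70 + 135 @ $21.15 + 211 @ $15.75 + 12 @ $18.65 = $21,445.80
LIFO COGS: 280 @ $24.45 + 60 @ $18.65 + 211 @ $15.75 + 135 @ $21.15 + 369 @ $14.70 + 290 @ $16.60 = $24,381.80

LIFO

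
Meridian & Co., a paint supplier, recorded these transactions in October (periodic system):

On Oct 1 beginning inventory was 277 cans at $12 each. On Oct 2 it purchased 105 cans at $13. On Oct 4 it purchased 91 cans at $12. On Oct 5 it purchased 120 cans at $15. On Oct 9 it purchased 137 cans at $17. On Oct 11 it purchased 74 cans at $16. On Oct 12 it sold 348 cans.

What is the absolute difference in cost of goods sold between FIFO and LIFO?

$1,270

FIFO COGS: 277 @ $12 + 71 @ $13 = $4,247
LIFO COGS: 74 @ $16 + 137 @ $17 + 120 @ $15 + 17 @ $12 = $5,517
Difference = |$4,247 − $5,517| = $1,270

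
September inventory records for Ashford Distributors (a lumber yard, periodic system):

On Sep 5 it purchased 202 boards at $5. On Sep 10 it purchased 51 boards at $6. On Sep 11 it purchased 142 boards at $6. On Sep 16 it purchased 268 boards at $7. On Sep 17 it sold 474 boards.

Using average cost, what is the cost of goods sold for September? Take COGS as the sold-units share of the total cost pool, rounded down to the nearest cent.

COGS = $2,891.18

Sep 17, sell 474: 474/663 × $4,044.00 → $2,891.18
Ending inventory (cost pool remaining) = $1,152.82
Check: goods available $4,044.00 = COGS $2,891.18 + ending $1,152.82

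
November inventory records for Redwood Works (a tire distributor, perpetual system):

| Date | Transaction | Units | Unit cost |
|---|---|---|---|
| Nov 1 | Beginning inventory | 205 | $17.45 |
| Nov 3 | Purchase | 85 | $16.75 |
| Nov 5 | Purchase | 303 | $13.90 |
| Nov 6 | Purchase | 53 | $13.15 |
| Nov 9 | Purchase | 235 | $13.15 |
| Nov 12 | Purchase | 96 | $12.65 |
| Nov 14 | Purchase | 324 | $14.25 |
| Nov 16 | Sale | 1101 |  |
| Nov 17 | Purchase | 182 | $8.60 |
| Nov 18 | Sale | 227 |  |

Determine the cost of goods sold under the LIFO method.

COGS = $17,691.75

Nov 16, 1101 sold [LIFO — newest first]: 324 @ $14.25 + 96 @ $12.65 + 235 @ $13.15 + 53 @ $13.15 + 303 @ $13.90 + 85 @ $16.75 + 5 @ $17.45 = $15,341.30
Nov 18, 227 sold [LIFO — newest first]: 182 @ $8.60 + 45 @ $17.45 = $2,350.45
Total COGS = $15,341.30 + $2,350.45 = $17,691.75
Ending inventory: 155 @ $17.45 = $2,704.75
Check: goods available $20,396.50 = COGS $17,691.75 + ending $2,704.75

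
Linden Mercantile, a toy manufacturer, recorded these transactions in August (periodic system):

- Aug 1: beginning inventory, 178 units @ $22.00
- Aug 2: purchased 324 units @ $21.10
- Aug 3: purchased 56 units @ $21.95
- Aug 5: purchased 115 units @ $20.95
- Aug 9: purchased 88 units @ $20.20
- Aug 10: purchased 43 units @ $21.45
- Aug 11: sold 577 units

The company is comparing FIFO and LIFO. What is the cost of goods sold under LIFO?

COGS = $12,140.90

FIFO COGS: 178 @ $22.00 + 324 @ $21.10 + 56 @ $21.95 + 19 @ $20.95 = $12,379.65
LIFO COGS: 43 @ $21.45 + 88 @ $20.20 + 115 @ $20.95 + 56 @ $21.95 + 275 @ $21.10 = $12,140.90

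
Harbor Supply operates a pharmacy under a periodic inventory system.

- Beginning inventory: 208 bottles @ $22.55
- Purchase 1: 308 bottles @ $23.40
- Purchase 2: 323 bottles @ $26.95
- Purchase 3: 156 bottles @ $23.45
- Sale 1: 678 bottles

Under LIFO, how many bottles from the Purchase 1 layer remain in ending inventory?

Sale 1 (678) [LIFO — newest first]: 156 @ $23.45 + 323 @ $26.95 + 199 @ $23.40 = $17,019.65
Ending inventory: 208 @ $22.55 + 109 @ $23.40 = $7,241.00
Check: goods available $24,260.65 = COGS $17,019.65 + ending $7,241.00

109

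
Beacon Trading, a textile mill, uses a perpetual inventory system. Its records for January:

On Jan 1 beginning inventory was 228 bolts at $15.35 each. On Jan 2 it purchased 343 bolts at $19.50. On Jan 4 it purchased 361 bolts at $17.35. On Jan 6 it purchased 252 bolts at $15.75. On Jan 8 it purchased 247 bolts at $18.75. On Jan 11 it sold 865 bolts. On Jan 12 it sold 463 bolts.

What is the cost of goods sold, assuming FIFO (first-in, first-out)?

Jan 11, 865 sold [FIFO — oldest first]: 228 @ $15.35 + 343 @ $19.50 + 294 @ $17.35 = $15,289.20
Jan 12, 463 sold [FIFO — oldest first]: 67 @ $17.35 + 252 @ $15.75 + 144 @ $18.75 = $7,831.45
Total COGS = $15,289.20 + $7,831.45 = $23,120.65
Ending inventory: 103 @ $18.75 = $1,931.25

COGS = $23,120.65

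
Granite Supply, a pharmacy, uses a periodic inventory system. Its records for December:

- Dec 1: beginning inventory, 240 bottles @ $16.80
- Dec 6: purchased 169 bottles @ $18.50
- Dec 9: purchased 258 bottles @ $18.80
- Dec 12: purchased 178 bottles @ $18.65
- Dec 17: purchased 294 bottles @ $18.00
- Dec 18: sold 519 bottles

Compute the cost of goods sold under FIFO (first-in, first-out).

COGS = $9,226.50

Dec 18, 519 sold [FIFO — oldest first]: 240 @ $16.80 + 169 @ $18.50 + 110 @ $18.80 = $9,226.50
Ending inventory: 148 @ $18.80 + 178 @ $18.65 + 294 @ $18.00 = $11,394.10
Check: goods available $20,620.60 = COGS $9,226.50 + ending $11,394.10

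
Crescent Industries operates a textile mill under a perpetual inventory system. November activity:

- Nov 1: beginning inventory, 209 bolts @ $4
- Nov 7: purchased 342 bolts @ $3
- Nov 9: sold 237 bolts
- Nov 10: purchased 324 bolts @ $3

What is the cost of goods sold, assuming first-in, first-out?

Nov 9, 237 sold [FIFO — oldest first]: 209 @ $4 + 28 @ $3 = $920
Ending inventory: 314 @ $3 + 324 @ $3 = $1,914

COGS = $920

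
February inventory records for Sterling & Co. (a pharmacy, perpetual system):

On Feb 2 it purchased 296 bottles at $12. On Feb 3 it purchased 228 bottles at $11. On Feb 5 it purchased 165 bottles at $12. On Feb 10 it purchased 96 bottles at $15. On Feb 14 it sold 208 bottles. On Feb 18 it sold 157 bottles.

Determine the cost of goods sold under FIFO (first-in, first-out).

Feb 14, 208 sold [FIFO — oldest first]: 208 @ $12 = $2,496
Feb 18, 157 sold [FIFO — oldest first]: 88 @ $12 + 69 @ $11 = $1,815
Total COGS = $2,496 + $1,815 = $4,311
Ending inventory: 159 @ $11 + 165 @ $12 + 96 @ $15 = $5,169

COGS = $4,311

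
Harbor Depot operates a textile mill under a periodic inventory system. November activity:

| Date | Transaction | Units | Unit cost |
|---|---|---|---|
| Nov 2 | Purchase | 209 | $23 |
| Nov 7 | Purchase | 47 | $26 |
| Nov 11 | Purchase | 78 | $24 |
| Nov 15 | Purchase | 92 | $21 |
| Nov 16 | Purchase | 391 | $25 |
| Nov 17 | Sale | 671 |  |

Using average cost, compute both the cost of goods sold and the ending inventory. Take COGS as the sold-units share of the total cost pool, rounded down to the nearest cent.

Nov 17, sell 671: 671/817 × $19,608.00 → $16,104.00
Ending inventory (cost pool remaining) = $3,504.00
Check: goods available $19,608.00 = COGS $16,104.00 + ending $3,504.00

COGS = $16,104.00; ending inventory = $3,504.00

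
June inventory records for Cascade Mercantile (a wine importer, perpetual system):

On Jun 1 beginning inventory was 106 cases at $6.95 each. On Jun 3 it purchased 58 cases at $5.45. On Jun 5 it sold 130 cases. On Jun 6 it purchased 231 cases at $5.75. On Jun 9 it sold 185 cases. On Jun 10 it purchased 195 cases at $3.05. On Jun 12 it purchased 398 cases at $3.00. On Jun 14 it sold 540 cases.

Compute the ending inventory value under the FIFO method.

Jun 5, 130 sold [FIFO — oldest first]: 106 @ $6.95 + 24 @ $5.45 = $867.50
Jun 9, 185 sold [FIFO — oldest first]: 34 @ $5.45 + 151 @ $5.75 = $1,053.55
Jun 14, 540 sold [FIFO — oldest first]: 80 @ $5.75 + 195 @ $3.05 + 265 @ $3.00 = $1,849.75
Total COGS = $867.50 + $1,053.55 + $1,849.75 = $3,770.80
Ending inventory: 133 @ $3.00 = $399.00
Check: goods available $4,169.80 = COGS $3,770.80 + ending $399.00

Ending inventory = $399.00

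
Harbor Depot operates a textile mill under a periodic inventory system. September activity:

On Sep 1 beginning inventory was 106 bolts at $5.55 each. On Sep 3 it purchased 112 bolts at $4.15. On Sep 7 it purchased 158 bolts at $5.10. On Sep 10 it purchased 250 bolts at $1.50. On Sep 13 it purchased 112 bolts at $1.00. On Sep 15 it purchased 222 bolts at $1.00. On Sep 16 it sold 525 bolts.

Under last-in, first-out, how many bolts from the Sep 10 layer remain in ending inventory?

Sep 16, 525 sold [LIFO — newest first]: 222 @ $1.00 + 112 @ $1.00 + 191 @ $1.50 = $620.50
Ending inventory: 106 @ $5.55 + 112 @ $4.15 + 158 @ $5.10 + 59 @ $1.50 = $1,947.40

59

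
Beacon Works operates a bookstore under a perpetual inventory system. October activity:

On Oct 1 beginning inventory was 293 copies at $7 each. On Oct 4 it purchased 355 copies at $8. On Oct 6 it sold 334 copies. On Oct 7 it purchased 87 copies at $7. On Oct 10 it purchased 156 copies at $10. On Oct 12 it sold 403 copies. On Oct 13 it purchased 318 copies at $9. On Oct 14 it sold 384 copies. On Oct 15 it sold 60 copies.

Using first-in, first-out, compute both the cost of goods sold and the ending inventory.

COGS = $9,670; ending inventory = $252

Oct 6, 334 sold [FIFO — oldest first]: 293 @ $7 + 41 @ $8 = $2,379
Oct 12, 403 sold [FIFO — oldest first]: 314 @ $8 + 87 @ $7 + 2 @ $10 = $3,141
Oct 14, 384 sold [FIFO — oldest first]: 154 @ $10 + 230 @ $9 = $3,610
Oct 15, 60 sold [FIFO — oldest first]: 60 @ $9 = $540
Total COGS = $2,379 + $3,141 + $3,610 + $540 = $9,670
Ending inventory: 28 @ $9 = $252
Check: goods available $9,922 = COGS $9,670 + ending $252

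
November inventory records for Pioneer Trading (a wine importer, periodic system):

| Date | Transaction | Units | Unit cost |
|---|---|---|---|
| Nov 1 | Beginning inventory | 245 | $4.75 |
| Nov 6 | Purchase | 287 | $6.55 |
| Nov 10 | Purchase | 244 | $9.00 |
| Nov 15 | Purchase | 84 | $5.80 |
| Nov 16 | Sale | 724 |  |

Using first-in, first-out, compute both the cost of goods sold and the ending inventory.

Nov 16, 724 sold [FIFO — oldest first]: 245 @ $4.75 + 287 @ $6.55 + 192 @ $9.00 = $4,771.60
Ending inventory: 52 @ $9.00 + 84 @ $5.80 = $955.20

COGS = $4,771.60; ending inventory = $955.20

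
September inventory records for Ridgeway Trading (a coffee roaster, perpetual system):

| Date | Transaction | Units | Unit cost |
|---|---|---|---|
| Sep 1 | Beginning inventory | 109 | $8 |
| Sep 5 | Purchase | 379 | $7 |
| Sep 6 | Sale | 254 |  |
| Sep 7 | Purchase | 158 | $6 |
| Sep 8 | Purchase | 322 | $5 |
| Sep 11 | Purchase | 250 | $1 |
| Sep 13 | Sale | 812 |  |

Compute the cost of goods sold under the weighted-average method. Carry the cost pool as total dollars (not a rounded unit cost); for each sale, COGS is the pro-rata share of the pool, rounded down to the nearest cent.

COGS = $5,623.72

After Sep 1: 109 on hand, pool $872.00 (≈ $8.0000 each)
After Sep 5: 488 on hand, pool $3,525.00 (≈ $7.2234 each)
Sep 6, sell 254: 254/488 × $3,525.00 → $1,834.73
After Sep 7: 392 on hand, pool $2,638.27 (≈ $6.7303 each)
After Sep 8: 714 on hand, pool $4,248.27 (≈ $5.9500 each)
After Sep 11: 964 on hand, pool $4,498.27 (≈ $4.6663 each)
Sep 13, sell 812: 812/964 × $4,498.27 → $3,788.99
Total COGS = $1,834.73 + $3,788.99 = $5,623.72
Ending inventory (cost pool remaining) = $709.28
Check: goods available $6,333.00 = COGS $5,623.72 + ending $709.28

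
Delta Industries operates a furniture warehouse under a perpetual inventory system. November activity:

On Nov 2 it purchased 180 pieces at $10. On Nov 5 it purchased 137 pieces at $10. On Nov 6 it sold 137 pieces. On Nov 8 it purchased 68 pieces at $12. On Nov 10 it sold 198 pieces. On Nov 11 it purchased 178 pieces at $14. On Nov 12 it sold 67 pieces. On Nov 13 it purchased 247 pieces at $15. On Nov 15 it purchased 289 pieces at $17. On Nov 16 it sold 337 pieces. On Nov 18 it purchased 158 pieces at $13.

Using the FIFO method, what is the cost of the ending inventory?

Nov 6, 137 sold [FIFO — oldest first]: 137 @ $10 = $1,370
Nov 10, 198 sold [FIFO — oldest first]: 43 @ $10 + 137 @ $10 + 18 @ $12 = $2,016
Nov 12, 67 sold [FIFO — oldest first]: 50 @ $12 + 17 @ $14 = $838
Nov 16, 337 sold [FIFO — oldest first]: 161 @ $14 + 176 @ $15 = $4,894
Total COGS = $1,370 + $2,016 + $838 + $4,894 = $9,118
Ending inventory: 71 @ $15 + 289 @ $17 + 158 @ $13 = $8,032
Check: goods available $17,150 = COGS $9,118 + ending $8,032

Ending inventory = $8,032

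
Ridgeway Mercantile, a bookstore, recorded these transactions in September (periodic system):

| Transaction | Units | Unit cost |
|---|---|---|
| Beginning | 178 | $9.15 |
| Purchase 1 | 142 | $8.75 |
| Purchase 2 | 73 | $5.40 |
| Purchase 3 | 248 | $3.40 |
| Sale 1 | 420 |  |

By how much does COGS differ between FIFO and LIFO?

FIFO COGS: 178 @ $9.15 + 142 @ $8.75 + 73 @ $5.40 + 27 @ $3.40 = $3,357.20
LIFO COGS: 248 @ $3.40 + 73 @ $5.40 + 99 @ $8.75 = $2,103.65
Difference = |$3,357.20 − $2,103.65| = $1,253.55

$1,253.55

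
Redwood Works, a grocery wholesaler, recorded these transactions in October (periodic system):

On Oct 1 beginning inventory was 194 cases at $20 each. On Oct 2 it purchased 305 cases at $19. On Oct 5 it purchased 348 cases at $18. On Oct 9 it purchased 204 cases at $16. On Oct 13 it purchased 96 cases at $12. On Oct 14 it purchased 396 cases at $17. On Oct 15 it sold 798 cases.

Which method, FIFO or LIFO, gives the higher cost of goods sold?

FIFO COGS: 194 @ $20 + 305 @ $19 + 299 @ $18 = $15,057
LIFO COGS: 396 @ $17 + 96 @ $12 + 204 @ $16 + 102 @ $18 = $12,984

FIFO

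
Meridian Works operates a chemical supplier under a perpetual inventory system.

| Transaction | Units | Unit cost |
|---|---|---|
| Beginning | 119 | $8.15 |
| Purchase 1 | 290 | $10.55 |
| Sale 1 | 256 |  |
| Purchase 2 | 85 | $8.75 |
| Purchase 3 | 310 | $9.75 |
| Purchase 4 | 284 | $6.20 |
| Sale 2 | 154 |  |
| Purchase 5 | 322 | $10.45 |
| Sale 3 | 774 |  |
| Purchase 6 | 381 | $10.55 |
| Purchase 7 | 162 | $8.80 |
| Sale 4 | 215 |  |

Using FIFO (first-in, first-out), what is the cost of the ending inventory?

Sale 1 (256) [FIFO — oldest first]: 119 @ $8.15 + 137 @ $10.55 = $2,415.20
Sale 2 (154) [FIFO — oldest first]: 153 @ $10.55 + 1 @ $8.75 = $1,622.90
Sale 3 (774) [FIFO — oldest first]: 84 @ $8.75 + 310 @ $9.75 + 284 @ $6.20 + 96 @ $10.45 = $6,521.50
Sale 4 (215) [FIFO — oldest first]: 215 @ $10.45 = $2,246.75
Total COGS = $2,415.20 + $1,622.90 + $6,521.50 + $2,246.75 = $12,806.35
Ending inventory: 11 @ $10.45 + 381 @ $10.55 + 162 @ $8.80 = $5,560.10

Ending inventory = $5,560.10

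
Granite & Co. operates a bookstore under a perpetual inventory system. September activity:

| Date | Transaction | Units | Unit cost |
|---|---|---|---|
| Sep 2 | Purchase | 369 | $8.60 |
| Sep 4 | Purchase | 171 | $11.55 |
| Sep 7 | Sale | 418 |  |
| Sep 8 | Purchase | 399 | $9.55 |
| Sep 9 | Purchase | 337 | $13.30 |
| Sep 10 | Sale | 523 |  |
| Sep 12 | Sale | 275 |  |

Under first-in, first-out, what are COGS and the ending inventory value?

Sep 7, 418 sold [FIFO — oldest first]: 369 @ $8.60 + 49 @ $11.55 = $3,739.35
Sep 10, 523 sold [FIFO — oldest first]: 122 @ $11.55 + 399 @ $9.55 + 2 @ $13.30 = $5,246.15
Sep 12, 275 sold [FIFO — oldest first]: 275 @ $13.30 = $3,657.50
Total COGS = $3,739.35 + $5,246.15 + $3,657.50 = $12,643.00
Ending inventory: 60 @ $13.30 = $798.00
Check: goods available $13,441.00 = COGS $12,643.00 + ending $798.00

COGS = $12,643.00; ending inventory = $798.00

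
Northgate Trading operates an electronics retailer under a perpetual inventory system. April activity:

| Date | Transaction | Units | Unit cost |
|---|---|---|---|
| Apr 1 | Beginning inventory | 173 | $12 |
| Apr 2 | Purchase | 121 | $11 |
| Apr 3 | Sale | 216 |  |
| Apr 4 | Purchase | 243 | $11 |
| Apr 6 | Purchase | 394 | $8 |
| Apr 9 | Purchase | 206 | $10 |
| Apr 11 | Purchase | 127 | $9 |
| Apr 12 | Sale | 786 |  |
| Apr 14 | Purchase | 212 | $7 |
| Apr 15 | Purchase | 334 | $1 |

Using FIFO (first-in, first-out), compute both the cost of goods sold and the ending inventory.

COGS = $9,942; ending inventory = $4,311

Apr 3, 216 sold [FIFO — oldest first]: 173 @ $12 + 43 @ $11 = $2,549
Apr 12, 786 sold [FIFO — oldest first]: 78 @ $11 + 243 @ $11 + 394 @ $8 + 71 @ $10 = $7,393
Total COGS = $2,549 + $7,393 = $9,942
Ending inventory: 135 @ $10 + 127 @ $9 + 212 @ $7 + 334 @ $1 = $4,311
Check: goods available $14,253 = COGS $9,942 + ending $4,311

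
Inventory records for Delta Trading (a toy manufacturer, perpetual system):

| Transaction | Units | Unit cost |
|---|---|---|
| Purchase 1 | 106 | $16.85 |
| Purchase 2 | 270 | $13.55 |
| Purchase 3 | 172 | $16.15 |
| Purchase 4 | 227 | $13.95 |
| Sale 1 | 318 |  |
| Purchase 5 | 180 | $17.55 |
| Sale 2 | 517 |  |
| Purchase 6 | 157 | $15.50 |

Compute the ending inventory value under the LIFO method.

Ending inventory = $4,409.30

Sale 1 (318) [LIFO — newest first]: 227 @ $13.95 + 91 @ $16.15 = $4,636.30
Sale 2 (517) [LIFO — newest first]: 180 @ $17.55 + 81 @ $16.15 + 256 @ $13.55 = $7,935.95
Total COGS = $4,636.30 + $7,935.95 = $12,572.25
Ending inventory: 106 @ $16.85 + 14 @ $13.55 + 157 @ $15.50 = $4,409.30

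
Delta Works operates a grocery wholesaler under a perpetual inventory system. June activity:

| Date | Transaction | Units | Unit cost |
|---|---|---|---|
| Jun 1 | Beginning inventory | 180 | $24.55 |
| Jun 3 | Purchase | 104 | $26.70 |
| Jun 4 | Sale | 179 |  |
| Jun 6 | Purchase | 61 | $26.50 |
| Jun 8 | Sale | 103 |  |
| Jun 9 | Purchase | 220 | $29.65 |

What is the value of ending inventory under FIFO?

Jun 4, 179 sold [FIFO — oldest first]: 179 @ $24.55 = $4,394.45
Jun 8, 103 sold [FIFO — oldest first]: 1 @ $24.55 + 102 @ $26.70 = $2,747.95
Total COGS = $4,394.45 + $2,747.95 = $7,142.40
Ending inventory: 2 @ $26.70 + 61 @ $26.50 + 220 @ $29.65 = $8,192.90

Ending inventory = $8,192.90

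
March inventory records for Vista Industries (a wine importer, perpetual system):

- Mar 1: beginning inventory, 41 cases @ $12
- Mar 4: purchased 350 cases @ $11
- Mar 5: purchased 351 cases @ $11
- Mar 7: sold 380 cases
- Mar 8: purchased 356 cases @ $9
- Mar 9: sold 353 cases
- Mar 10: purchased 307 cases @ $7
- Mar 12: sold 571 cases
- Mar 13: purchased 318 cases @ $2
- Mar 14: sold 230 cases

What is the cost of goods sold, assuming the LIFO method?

COGS = $12,864

Mar 7, 380 sold [LIFO — newest first]: 351 @ $11 + 29 @ $11 = $4,180
Mar 9, 353 sold [LIFO — newest first]: 353 @ $9 = $3,177
Mar 12, 571 sold [LIFO — newest first]: 307 @ $7 + 3 @ $9 + 261 @ $11 = $5,047
Mar 14, 230 sold [LIFO — newest first]: 230 @ $2 = $460
Total COGS = $4,180 + $3,177 + $5,047 + $460 = $12,864
Ending inventory: 41 @ $12 + 60 @ $11 + 88 @ $2 = $1,328
Check: goods available $14,192 = COGS $12,864 + ending $1,328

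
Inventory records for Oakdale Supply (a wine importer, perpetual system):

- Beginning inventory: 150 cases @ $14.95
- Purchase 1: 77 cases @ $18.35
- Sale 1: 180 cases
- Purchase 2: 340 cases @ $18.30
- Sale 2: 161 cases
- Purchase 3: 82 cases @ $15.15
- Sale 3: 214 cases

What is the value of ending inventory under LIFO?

Ending inventory = $1,562.75

Sale 1 (180) [LIFO — newest first]: 77 @ $18.35 + 103 @ $14.95 = $2,952.80
Sale 2 (161) [LIFO — newest first]: 161 @ $18.30 = $2,946.30
Sale 3 (214) [LIFO — newest first]: 82 @ $15.15 + 132 @ $18.30 = $3,657.90
Total COGS = $2,952.80 + $2,946.30 + $3,657.90 = $9,557.00
Ending inventory: 47 @ $14.95 + 47 @ $18.30 = $1,562.75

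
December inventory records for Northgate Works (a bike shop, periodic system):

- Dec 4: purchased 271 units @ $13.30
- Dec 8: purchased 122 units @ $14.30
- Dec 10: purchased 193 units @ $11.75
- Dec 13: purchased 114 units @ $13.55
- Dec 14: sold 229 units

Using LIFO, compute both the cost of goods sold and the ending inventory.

Dec 14, 229 sold [LIFO — newest first]: 114 @ $13.55 + 115 @ $11.75 = $2,895.95
Ending inventory: 271 @ $13.30 + 122 @ $14.30 + 78 @ $11.75 = $6,265.40

COGS = $2,895.95; ending inventory = $6,265.40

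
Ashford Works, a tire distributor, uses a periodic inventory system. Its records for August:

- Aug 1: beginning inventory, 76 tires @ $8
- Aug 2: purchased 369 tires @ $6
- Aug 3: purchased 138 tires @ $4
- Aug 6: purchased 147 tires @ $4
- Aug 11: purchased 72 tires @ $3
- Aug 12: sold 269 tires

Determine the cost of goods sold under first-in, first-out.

COGS = $1,766

Aug 12, 269 sold [FIFO — oldest first]: 76 @ $8 + 193 @ $6 = $1,766
Ending inventory: 176 @ $6 + 138 @ $4 + 147 @ $4 + 72 @ $3 = $2,412
Check: goods available $4,178 = COGS $1,766 + ending $2,412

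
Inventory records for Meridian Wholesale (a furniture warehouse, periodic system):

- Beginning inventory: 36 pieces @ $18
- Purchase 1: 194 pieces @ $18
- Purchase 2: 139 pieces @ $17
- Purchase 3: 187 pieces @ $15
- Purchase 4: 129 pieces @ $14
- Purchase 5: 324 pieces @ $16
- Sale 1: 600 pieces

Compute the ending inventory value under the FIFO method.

Ending inventory = $6,374

Sale 1 (600) [FIFO — oldest first]: 36 @ $18 + 194 @ $18 + 139 @ $17 + 187 @ $15 + 44 @ $14 = $9,924
Ending inventory: 85 @ $14 + 324 @ $16 = $6,374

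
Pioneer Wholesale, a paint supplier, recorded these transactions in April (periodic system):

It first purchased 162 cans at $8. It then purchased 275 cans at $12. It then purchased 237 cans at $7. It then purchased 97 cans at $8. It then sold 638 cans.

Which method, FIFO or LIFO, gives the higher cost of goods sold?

FIFO

FIFO COGS: 162 @ $8 + 275 @ $12 + 201 @ $7 = $6,003
LIFO COGS: 97 @ $8 + 237 @ $7 + 275 @ $12 + 29 @ $8 = $5,967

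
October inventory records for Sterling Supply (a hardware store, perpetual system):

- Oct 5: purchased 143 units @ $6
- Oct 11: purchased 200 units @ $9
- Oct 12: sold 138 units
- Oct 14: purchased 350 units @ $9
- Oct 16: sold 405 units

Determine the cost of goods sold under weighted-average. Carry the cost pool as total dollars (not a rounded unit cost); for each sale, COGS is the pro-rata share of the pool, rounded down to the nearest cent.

After Oct 5: 143 on hand, pool $858.00 (≈ $6.0000 each)
After Oct 11: 343 on hand, pool $2,658.00 (≈ $7.7493 each)
Oct 12, sell 138: 138/343 × $2,658.00 → $1,069.39
After Oct 14: 555 on hand, pool $4,738.61 (≈ $8.5380 each)
Oct 16, sell 405: 405/555 × $4,738.61 → $3,457.90
Total COGS = $1,069.39 + $3,457.90 = $4,527.29
Ending inventory (cost pool remaining) = $1,280.71

COGS = $4,527.29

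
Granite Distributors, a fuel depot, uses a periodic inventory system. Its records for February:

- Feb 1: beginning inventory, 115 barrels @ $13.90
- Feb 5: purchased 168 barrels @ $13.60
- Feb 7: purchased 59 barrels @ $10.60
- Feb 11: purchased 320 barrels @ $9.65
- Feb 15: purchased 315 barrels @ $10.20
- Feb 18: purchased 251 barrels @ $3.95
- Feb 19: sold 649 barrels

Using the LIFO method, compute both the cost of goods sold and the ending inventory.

COGS = $5,005.40; ending inventory = $6,795.75

Feb 19, 649 sold [LIFO — newest first]: 251 @ $3.95 + 315 @ $10.20 + 83 @ $9.65 = $5,005.40
Ending inventory: 115 @ $13.90 + 168 @ $13.60 + 59 @ $10.60 + 237 @ $9.65 = $6,795.75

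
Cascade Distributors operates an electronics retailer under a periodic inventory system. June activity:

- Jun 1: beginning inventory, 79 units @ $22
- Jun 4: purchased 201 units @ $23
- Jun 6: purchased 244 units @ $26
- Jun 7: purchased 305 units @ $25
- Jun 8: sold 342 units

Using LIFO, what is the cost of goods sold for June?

Jun 8, 342 sold [LIFO — newest first]: 305 @ $25 + 37 @ $26 = $8,587
Ending inventory: 79 @ $22 + 201 @ $23 + 207 @ $26 = $11,743

COGS = $8,587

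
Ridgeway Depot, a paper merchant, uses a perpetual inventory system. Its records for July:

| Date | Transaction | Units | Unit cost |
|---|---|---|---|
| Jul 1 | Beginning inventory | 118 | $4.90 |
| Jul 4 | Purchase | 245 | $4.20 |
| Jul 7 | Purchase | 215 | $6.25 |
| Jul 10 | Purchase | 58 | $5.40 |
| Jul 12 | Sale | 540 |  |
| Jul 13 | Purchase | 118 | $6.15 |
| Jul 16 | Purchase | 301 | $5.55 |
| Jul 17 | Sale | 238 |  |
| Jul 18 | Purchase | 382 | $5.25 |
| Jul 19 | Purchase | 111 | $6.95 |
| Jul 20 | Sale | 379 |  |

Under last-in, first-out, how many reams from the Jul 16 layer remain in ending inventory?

Jul 12, 540 sold [LIFO — newest first]: 58 @ $5.40 + 215 @ $6.25 + 245 @ $4.20 + 22 @ $4.90 = $2,793.75
Jul 17, 238 sold [LIFO — newest first]: 238 @ $5.55 = $1,320.90
Jul 20, 379 sold [LIFO — newest first]: 111 @ $6.95 + 268 @ $5.25 = $2,178.45
Total COGS = $2,793.75 + $1,320.90 + $2,178.45 = $6,293.10
Ending inventory: 96 @ $4.90 + 118 @ $6.15 + 63 @ $5.55 + 114 @ $5.25 = $2,144.25
Check: goods available $8,437.35 = COGS $6,293.10 + ending $2,144.25

63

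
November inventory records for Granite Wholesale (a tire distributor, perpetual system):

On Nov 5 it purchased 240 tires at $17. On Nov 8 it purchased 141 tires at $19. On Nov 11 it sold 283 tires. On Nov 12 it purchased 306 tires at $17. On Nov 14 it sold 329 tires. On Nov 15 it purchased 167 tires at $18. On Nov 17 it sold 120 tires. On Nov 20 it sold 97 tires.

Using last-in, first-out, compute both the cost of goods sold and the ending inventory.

Nov 11, 283 sold [LIFO — newest first]: 141 @ $19 + 142 @ $17 = $5,093
Nov 14, 329 sold [LIFO — newest first]: 306 @ $17 + 23 @ $17 = $5,593
Nov 17, 120 sold [LIFO — newest first]: 120 @ $18 = $2,160
Nov 20, 97 sold [LIFO — newest first]: 47 @ $18 + 50 @ $17 = $1,696
Total COGS = $5,093 + $5,593 + $2,160 + $1,696 = $14,542
Ending inventory: 25 @ $17 = $425

COGS = $14,542; ending inventory = $425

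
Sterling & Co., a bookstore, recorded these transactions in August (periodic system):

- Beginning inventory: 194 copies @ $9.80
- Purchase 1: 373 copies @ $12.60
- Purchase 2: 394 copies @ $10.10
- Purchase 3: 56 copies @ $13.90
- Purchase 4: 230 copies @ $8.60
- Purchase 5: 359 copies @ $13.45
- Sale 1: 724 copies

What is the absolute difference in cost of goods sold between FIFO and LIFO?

FIFO COGS: 194 @ $9.80 + 373 @ $12.60 + 157 @ $10.10 = $8,186.70
LIFO COGS: 359 @ $13.45 + 230 @ $8.60 + 56 @ $13.90 + 79 @ $10.10 = $8,382.85
Difference = |$8,186.70 − $8,382.85| = $196.15

$196.15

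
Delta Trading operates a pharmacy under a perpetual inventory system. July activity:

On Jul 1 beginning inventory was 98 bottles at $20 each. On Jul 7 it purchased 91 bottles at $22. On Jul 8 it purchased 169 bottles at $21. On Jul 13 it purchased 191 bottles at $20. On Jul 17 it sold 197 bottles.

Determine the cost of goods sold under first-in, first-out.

Jul 17, 197 sold [FIFO — oldest first]: 98 @ $20 + 91 @ $22 + 8 @ $21 = $4,130
Ending inventory: 161 @ $21 + 191 @ $20 = $7,201

COGS = $4,130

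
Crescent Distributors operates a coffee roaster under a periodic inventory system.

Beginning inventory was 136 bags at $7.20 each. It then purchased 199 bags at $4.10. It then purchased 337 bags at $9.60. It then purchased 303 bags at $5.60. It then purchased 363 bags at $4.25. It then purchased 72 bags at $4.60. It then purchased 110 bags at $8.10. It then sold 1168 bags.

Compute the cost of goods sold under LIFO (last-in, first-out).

Sale 1 (1168) [LIFO — newest first]: 110 @ $8.10 + 72 @ $4.60 + 363 @ $4.25 + 303 @ $5.60 + 320 @ $9.60 = $7,533.75
Ending inventory: 136 @ $7.20 + 199 @ $4.10 + 17 @ $9.60 = $1,958.30

COGS = $7,533.75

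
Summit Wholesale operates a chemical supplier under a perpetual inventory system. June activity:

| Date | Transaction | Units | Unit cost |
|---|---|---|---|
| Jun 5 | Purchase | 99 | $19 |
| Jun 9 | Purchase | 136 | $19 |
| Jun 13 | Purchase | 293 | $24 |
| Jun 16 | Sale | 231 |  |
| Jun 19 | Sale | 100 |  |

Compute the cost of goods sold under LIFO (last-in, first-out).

Jun 16, 231 sold [LIFO — newest first]: 231 @ $24 = $5,544
Jun 19, 100 sold [LIFO — newest first]: 62 @ $24 + 38 @ $19 = $2,210
Total COGS = $5,544 + $2,210 = $7,754
Ending inventory: 99 @ $19 + 98 @ $19 = $3,743

COGS = $7,754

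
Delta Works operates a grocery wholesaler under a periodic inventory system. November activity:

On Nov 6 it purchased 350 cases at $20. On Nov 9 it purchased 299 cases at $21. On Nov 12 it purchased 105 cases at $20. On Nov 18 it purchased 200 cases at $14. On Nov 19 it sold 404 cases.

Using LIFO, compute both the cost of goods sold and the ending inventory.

Nov 19, 404 sold [LIFO — newest first]: 200 @ $14 + 105 @ $20 + 99 @ $21 = $6,979
Ending inventory: 350 @ $20 + 200 @ $21 = $11,200
Check: goods available $18,179 = COGS $6,979 + ending $11,200

COGS = $6,979; ending inventory = $11,200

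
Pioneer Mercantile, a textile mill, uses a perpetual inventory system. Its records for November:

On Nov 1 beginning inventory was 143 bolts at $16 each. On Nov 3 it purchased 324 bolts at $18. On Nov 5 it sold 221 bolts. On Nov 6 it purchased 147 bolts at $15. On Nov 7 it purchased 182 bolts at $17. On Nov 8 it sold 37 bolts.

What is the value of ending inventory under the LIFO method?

Nov 5, 221 sold [LIFO — newest first]: 221 @ $18 = $3,978
Nov 8, 37 sold [LIFO — newest first]: 37 @ $17 = $629
Total COGS = $3,978 + $629 = $4,607
Ending inventory: 143 @ $16 + 103 @ $18 + 147 @ $15 + 145 @ $17 = $8,812
Check: goods available $13,419 = COGS $4,607 + ending $8,812

Ending inventory = $8,812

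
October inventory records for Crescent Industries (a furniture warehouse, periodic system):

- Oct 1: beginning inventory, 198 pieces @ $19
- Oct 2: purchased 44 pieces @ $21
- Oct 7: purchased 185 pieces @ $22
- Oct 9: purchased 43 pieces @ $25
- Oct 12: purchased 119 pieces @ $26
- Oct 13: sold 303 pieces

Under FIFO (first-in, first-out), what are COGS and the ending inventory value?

Oct 13, 303 sold [FIFO — oldest first]: 198 @ $19 + 44 @ $21 + 61 @ $22 = $6,028
Ending inventory: 124 @ $22 + 43 @ $25 + 119 @ $26 = $6,897

COGS = $6,028; ending inventory = $6,897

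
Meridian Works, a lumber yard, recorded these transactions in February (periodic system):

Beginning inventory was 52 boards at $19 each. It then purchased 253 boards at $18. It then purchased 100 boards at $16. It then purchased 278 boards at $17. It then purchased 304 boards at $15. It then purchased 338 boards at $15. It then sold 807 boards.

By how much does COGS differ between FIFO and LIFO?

FIFO COGS: 52 @ $19 + 253 @ $18 + 100 @ $16 + 278 @ $17 + 124 @ $15 = $13,728
LIFO COGS: 338 @ $15 + 304 @ $15 + 165 @ $17 = $12,435
Difference = |$13,728 − $12,435| = $1,293

$1,293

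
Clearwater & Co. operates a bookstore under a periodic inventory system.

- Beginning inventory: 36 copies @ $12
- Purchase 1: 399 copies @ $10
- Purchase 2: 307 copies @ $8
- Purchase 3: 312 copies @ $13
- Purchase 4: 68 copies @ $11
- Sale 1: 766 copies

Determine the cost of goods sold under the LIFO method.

Sale 1 (766) [LIFO — newest first]: 68 @ $11 + 312 @ $13 + 307 @ $8 + 79 @ $10 = $8,050
Ending inventory: 36 @ $12 + 320 @ $10 = $3,632
Check: goods available $11,682 = COGS $8,050 + ending $3,632

COGS = $8,050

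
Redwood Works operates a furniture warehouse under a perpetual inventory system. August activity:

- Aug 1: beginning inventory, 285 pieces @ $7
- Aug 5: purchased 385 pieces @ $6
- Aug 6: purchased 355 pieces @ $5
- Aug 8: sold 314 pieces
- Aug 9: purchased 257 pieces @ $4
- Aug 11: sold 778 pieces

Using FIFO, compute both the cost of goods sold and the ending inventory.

COGS = $6,348; ending inventory = $760

Aug 8, 314 sold [FIFO — oldest first]: 285 @ $7 + 29 @ $6 = $2,169
Aug 11, 778 sold [FIFO — oldest first]: 356 @ $6 + 355 @ $5 + 67 @ $4 = $4,179
Total COGS = $2,169 + $4,179 = $6,348
Ending inventory: 190 @ $4 = $760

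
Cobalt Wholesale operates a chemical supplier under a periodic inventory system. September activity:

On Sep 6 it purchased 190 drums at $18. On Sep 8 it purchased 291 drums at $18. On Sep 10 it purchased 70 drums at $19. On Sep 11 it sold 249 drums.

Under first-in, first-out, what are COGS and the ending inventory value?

COGS = $4,482; ending inventory = $5,506

Sep 11, 249 sold [FIFO — oldest first]: 190 @ $18 + 59 @ $18 = $4,482
Ending inventory: 232 @ $18 + 70 @ $19 = $5,506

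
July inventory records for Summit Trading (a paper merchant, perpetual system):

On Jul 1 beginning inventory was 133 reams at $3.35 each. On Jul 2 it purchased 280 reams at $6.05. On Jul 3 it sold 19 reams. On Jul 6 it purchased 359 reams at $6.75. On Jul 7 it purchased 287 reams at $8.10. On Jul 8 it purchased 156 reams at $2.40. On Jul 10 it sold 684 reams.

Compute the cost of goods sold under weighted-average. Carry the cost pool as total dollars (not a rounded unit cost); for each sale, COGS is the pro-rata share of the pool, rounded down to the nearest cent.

COGS = $4,195.25

After Jul 1: 133 on hand, pool $445.55 (≈ $3.3500 each)
After Jul 2: 413 on hand, pool $2,139.55 (≈ $5.1805 each)
Jul 3, sell 19: 19/413 × $2,139.55 → $98.42
After Jul 6: 753 on hand, pool $4,464.38 (≈ $5.9288 each)
After Jul 7: 1040 on hand, pool $6,789.08 (≈ $6.5280 each)
After Jul 8: 1196 on hand, pool $7,163.48 (≈ $5.9895 each)
Jul 10, sell 684: 684/1196 × $7,163.48 → $4,096.83
Total COGS = $98.42 + $4,096.83 = $4,195.25
Ending inventory (cost pool remaining) = $3,066.65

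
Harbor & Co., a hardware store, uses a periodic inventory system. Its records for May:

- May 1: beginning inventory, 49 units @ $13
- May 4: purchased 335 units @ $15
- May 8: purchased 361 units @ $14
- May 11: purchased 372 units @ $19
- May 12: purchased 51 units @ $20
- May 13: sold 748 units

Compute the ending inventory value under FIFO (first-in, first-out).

May 13, 748 sold [FIFO — oldest first]: 49 @ $13 + 335 @ $15 + 361 @ $14 + 3 @ $19 = $10,773
Ending inventory: 369 @ $19 + 51 @ $20 = $8,031
Check: goods available $18,804 = COGS $10,773 + ending $8,031

Ending inventory = $8,031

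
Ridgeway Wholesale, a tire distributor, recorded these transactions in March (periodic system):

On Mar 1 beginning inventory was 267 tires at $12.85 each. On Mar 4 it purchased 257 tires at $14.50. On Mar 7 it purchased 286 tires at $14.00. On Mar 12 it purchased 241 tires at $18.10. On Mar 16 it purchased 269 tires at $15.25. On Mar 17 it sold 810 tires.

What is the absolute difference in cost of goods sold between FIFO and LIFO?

FIFO COGS: 267 @ $12.85 + 257 @ $14.50 + 286 @ $14.00 = $11,161.45
LIFO COGS: 269 @ $15.25 + 241 @ $18.10 + 286 @ $14.00 + 14 @ $14.50 = $12,671.35
Difference = |$11,161.45 − $12,671.35| = $1,509.90

$1,509.90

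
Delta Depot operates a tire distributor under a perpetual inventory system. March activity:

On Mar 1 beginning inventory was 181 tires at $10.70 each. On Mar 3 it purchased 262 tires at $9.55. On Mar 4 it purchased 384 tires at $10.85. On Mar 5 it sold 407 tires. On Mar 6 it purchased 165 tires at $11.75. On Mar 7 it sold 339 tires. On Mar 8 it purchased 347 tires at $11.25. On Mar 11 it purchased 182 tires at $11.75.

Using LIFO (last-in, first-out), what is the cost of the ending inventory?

Ending inventory = $8,599.70

Mar 5, 407 sold [LIFO — newest first]: 384 @ $10.85 + 23 @ $9.55 = $4,386.05
Mar 7, 339 sold [LIFO — newest first]: 165 @ $11.75 + 174 @ $9.55 = $3,600.45
Total COGS = $4,386.05 + $3,600.45 = $7,986.50
Ending inventory: 181 @ $10.70 + 65 @ $9.55 + 347 @ $11.25 + 182 @ $11.75 = $8,599.70
Check: goods available $16,586.20 = COGS $7,986.50 + ending $8,599.70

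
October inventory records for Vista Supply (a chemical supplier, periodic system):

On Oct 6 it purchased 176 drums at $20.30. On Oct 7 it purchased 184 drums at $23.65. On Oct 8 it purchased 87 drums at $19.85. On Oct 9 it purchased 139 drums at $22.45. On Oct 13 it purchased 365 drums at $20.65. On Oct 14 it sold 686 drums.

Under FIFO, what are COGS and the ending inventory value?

Oct 14, 686 sold [FIFO — oldest first]: 176 @ $20.30 + 184 @ $23.65 + 87 @ $19.85 + 139 @ $22.45 + 100 @ $20.65 = $14,836.90
Ending inventory: 265 @ $20.65 = $5,472.25
Check: goods available $20,309.15 = COGS $14,836.90 + ending $5,472.25

COGS = $14,836.90; ending inventory = $5,472.25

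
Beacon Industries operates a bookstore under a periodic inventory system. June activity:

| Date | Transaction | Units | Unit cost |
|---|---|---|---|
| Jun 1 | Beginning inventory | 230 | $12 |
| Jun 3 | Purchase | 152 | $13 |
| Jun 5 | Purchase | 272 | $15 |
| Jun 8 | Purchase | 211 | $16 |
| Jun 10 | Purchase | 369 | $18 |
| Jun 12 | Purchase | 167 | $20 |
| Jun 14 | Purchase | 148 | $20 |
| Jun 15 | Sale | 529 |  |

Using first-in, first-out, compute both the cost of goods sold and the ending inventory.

COGS = $6,941; ending inventory = $18,193

Jun 15, 529 sold [FIFO — oldest first]: 230 @ $12 + 152 @ $13 + 147 @ $15 = $6,941
Ending inventory: 125 @ $15 + 211 @ $16 + 369 @ $18 + 167 @ $20 + 148 @ $20 = $18,193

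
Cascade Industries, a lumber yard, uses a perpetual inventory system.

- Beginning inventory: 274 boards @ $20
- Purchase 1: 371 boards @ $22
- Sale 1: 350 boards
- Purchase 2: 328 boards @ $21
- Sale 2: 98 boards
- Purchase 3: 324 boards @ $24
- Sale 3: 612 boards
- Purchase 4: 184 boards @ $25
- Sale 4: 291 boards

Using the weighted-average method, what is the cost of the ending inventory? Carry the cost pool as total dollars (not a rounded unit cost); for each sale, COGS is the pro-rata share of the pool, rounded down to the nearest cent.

Ending inventory = $3,044.28

After Beginning: 274 on hand, pool $5,480.00 (≈ $20.0000 each)
After Purchase 1: 645 on hand, pool $13,642.00 (≈ $21.1504 each)
Sale 1, sell 350: 350/645 × $13,642.00 → $7,402.63
After Purchase 2: 623 on hand, pool $13,127.37 (≈ $21.0712 each)
Sale 2, sell 98: 98/623 × $13,127.37 → $2,064.97
After Purchase 3: 849 on hand, pool $18,838.40 (≈ $22.1889 each)
Sale 3, sell 612: 612/849 × $18,838.40 → $13,579.62
After Purchase 4: 421 on hand, pool $9,858.78 (≈ $23.4175 each)
Sale 4, sell 291: 291/421 × $9,858.78 → $6,814.50
Total COGS = $7,402.63 + $2,064.97 + $13,579.62 + $6,814.50 = $29,861.72
Ending inventory (cost pool remaining) = $3,044.28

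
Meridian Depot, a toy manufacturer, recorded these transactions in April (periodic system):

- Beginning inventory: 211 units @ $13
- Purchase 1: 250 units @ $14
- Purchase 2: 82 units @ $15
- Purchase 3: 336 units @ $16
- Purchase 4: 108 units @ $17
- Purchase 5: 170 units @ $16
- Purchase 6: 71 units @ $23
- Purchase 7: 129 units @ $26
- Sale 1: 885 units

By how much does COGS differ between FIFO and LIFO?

FIFO COGS: 211 @ $13 + 250 @ $14 + 82 @ $15 + 336 @ $16 + 6 @ $17 = $12,951
LIFO COGS: 129 @ $26 + 71 @ $23 + 170 @ $16 + 108 @ $17 + 336 @ $16 + 71 @ $15 = $15,984
Difference = |$12,951 − $15,984| = $3,033

$3,033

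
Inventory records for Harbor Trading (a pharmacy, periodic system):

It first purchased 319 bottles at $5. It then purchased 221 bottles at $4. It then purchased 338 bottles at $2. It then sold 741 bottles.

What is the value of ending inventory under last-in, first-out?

Sale 1 (741) [LIFO — newest first]: 338 @ $2 + 221 @ $4 + 182 @ $5 = $2,470
Ending inventory: 137 @ $5 = $685
Check: goods available $3,155 = COGS $2,470 + ending $685

Ending inventory = $685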